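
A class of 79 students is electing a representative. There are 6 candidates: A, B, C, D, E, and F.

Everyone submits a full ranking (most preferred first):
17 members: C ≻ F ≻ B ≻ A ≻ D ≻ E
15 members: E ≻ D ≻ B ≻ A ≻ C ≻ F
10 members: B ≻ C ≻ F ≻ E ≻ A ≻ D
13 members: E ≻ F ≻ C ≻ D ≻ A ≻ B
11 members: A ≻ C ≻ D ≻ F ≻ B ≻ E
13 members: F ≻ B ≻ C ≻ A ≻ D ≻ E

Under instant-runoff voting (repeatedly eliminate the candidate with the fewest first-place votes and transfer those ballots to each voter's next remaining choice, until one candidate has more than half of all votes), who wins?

Round 1: A 11, B 10, C 17, D 0, E 28, F 13. D eliminated.
Round 2: A 11, B 10, C 17, E 28, F 13. B eliminated.
Round 3: A 11, C 27, E 28, F 13. A eliminated.
Round 4: C 38, E 28, F 13. F eliminated.
Round 5: C 51, E 28. C has a majority (≥40).

C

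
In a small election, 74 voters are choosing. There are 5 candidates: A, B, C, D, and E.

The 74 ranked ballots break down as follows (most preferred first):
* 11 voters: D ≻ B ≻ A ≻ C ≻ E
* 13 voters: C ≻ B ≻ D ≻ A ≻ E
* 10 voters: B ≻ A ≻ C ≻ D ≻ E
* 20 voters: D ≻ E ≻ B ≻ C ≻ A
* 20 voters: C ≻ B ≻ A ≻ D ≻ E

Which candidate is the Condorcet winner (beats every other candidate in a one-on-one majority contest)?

B vs A: 74–0
B vs C: 41–33
B vs D: 43–31
B vs E: 54–20
B beats every other candidate.

B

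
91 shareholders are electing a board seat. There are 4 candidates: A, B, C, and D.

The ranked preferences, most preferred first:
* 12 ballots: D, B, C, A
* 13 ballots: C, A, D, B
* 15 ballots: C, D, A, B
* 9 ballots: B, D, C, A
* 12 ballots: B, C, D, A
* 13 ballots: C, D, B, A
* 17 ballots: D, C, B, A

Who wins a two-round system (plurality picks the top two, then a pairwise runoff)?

C

Round 1 first-place votes: A 0, B 21, C 41, D 29. C and D advance.
Runoff: C is ranked above D on 53 ballots, D above C on 38.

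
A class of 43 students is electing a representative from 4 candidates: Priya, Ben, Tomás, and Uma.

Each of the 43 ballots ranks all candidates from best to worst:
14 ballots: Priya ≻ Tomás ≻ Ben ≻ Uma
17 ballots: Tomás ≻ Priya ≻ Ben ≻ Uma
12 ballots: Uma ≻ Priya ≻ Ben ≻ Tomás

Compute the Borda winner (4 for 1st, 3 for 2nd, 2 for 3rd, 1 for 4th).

Priya: 14×4 + 17×3 + 12×3 = 143
Ben: 14×2 + 17×2 + 12×2 = 86
Tomás: 14×3 + 17×4 + 12×1 = 122
Uma: 14×1 + 17×1 + 12×4 = 79

Priya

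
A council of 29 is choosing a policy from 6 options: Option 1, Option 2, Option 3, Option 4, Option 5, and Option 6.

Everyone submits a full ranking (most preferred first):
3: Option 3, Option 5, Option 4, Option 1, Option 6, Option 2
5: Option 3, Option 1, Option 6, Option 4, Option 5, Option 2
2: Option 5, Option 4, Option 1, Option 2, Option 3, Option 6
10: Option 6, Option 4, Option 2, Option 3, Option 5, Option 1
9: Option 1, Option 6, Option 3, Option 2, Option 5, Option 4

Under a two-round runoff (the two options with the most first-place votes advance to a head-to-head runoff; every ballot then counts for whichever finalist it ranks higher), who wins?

Option 1

Round 1 first-place votes: Option 1 9, Option 2 0, Option 3 8, Option 4 0, Option 5 2, Option 6 10. Option 6 and Option 1 advance.
Runoff: Option 6 is ranked above Option 1 on 10 ballots, Option 1 above Option 6 on 19.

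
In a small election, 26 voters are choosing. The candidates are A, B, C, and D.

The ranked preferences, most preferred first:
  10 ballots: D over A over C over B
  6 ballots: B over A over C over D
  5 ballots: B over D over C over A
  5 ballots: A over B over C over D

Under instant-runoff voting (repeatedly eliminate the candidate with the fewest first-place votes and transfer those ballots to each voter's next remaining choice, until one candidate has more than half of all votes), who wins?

B

Round 1: A 5, B 11, C 0, D 10. C eliminated.
Round 2: A 5, B 11, D 10. A eliminated.
Round 3: B 16, D 10. B has a majority (≥14).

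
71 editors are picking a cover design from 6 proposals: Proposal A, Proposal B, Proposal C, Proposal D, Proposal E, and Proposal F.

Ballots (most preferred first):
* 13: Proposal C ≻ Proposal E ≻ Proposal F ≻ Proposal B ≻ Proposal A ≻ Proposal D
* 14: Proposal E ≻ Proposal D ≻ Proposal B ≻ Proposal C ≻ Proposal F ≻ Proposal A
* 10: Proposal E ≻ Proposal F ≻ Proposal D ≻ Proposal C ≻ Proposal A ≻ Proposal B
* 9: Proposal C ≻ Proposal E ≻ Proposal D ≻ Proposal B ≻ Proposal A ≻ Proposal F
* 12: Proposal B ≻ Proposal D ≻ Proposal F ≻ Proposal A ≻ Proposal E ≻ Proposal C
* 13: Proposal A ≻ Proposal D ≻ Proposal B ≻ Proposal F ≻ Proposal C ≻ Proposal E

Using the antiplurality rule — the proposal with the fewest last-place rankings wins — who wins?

Proposal F

Last-place votes: Proposal A 14, Proposal B 10, Proposal C 12, Proposal D 13, Proposal E 13, Proposal F 9.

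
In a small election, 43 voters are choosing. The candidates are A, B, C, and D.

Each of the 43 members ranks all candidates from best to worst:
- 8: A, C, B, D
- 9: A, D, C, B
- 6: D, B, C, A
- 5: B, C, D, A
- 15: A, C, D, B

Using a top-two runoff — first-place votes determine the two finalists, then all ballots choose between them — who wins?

A

Round 1 first-place votes: A 32, B 5, C 0, D 6. A and D advance.
Runoff: A is ranked above D on 32 ballots, D above A on 11.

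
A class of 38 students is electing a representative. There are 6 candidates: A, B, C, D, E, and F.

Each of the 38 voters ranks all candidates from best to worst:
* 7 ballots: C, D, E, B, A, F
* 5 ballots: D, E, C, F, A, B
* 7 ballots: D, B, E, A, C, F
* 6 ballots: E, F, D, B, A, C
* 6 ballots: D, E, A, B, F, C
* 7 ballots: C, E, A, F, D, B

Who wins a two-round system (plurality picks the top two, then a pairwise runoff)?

Round 1 first-place votes: A 0, B 0, C 14, D 18, E 6, F 0. D and C advance.
Runoff: D is ranked above C on 24 ballots, C above D on 14.

D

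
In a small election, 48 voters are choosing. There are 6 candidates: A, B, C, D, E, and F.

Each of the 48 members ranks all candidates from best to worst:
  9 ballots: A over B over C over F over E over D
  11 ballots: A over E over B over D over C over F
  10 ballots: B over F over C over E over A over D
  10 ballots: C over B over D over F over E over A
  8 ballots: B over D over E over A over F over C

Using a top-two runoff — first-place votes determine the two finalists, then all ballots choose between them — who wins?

Round 1 first-place votes: A 20, B 18, C 10, D 0, E 0, F 0. A and B advance.
Runoff: A is ranked above B on 20 ballots, B above A on 28.

B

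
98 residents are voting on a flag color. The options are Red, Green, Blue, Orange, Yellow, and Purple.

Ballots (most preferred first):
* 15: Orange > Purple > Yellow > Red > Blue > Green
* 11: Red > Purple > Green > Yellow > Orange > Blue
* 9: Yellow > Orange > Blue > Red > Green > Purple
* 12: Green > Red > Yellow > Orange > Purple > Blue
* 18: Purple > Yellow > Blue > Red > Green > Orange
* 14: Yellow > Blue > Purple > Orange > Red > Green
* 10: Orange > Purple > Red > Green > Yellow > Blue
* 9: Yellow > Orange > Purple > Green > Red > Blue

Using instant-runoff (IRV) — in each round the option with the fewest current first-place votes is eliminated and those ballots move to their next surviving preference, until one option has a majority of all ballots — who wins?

Purple

Round 1: Red 11, Green 12, Blue 0, Orange 25, Yellow 32, Purple 18. Blue eliminated.
Round 2: Red 11, Green 12, Orange 25, Yellow 32, Purple 18. Red eliminated.
Round 3: Green 12, Orange 25, Yellow 32, Purple 29. Green eliminated.
Round 4: Orange 25, Yellow 44, Purple 29. Orange eliminated.
Round 5: Yellow 44, Purple 54. Purple has a majority (≥50).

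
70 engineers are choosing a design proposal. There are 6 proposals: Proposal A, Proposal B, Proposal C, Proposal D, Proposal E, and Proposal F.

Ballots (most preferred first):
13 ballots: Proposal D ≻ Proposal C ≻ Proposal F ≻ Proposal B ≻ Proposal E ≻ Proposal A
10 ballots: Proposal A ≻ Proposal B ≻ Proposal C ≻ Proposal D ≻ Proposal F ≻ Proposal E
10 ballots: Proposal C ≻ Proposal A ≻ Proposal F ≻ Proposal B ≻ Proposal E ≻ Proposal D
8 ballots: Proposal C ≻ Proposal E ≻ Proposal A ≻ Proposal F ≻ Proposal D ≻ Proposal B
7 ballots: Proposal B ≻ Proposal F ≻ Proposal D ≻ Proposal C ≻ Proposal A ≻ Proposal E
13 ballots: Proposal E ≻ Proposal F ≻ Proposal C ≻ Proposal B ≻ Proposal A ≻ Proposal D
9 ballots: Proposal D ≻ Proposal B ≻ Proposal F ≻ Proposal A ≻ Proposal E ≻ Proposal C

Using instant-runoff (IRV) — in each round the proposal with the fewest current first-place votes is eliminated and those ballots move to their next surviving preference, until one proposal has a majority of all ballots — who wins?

Proposal C

Round 1: Proposal A 10, Proposal B 7, Proposal C 18, Proposal D 22, Proposal E 13, Proposal F 0. Proposal F eliminated.
Round 2: Proposal A 10, Proposal B 7, Proposal C 18, Proposal D 22, Proposal E 13. Proposal B eliminated.
Round 3: Proposal A 10, Proposal C 18, Proposal D 29, Proposal E 13. Proposal A eliminated.
Round 4: Proposal C 28, Proposal D 29, Proposal E 13. Proposal E eliminated.
Round 5: Proposal C 41, Proposal D 29. Proposal C has a majority (≥36).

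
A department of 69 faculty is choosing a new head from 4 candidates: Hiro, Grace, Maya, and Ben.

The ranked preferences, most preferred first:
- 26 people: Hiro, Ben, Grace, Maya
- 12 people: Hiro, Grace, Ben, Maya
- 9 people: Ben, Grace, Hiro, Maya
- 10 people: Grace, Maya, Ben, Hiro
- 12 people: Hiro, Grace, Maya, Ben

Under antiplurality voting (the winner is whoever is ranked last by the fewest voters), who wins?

Last-place votes: Hiro 10, Grace 0, Maya 47, Ben 12.

Grace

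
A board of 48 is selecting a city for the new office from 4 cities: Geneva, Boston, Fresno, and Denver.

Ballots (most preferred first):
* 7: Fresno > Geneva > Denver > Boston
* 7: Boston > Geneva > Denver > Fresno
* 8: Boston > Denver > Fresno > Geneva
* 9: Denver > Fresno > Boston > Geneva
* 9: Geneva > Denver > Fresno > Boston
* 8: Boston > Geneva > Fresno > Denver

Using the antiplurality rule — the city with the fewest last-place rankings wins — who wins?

Fresno

Last-place votes: Geneva 17, Boston 16, Fresno 7, Denver 8.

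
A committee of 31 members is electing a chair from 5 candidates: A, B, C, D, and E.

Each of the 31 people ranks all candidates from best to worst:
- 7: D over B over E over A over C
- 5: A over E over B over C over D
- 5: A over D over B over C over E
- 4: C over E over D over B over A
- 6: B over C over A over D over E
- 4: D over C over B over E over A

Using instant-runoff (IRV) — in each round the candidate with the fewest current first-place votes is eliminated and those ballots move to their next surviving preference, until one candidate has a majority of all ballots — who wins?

A

Round 1: A 10, B 6, C 4, D 11, E 0. E eliminated.
Round 2: A 10, B 6, C 4, D 11. C eliminated.
Round 3: A 10, B 6, D 15. B eliminated.
Round 4: A 16, D 15. A has a majority (≥16).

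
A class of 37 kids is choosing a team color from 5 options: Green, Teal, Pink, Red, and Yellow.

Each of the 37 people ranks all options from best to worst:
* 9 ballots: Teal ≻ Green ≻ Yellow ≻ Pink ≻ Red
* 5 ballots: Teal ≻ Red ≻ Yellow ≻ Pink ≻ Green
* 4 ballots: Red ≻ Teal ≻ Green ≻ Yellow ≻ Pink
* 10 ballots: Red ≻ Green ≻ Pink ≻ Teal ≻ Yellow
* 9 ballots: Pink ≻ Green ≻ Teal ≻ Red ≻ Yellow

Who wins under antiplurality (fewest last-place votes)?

Last-place votes: Green 5, Teal 0, Pink 4, Red 9, Yellow 19.

Teal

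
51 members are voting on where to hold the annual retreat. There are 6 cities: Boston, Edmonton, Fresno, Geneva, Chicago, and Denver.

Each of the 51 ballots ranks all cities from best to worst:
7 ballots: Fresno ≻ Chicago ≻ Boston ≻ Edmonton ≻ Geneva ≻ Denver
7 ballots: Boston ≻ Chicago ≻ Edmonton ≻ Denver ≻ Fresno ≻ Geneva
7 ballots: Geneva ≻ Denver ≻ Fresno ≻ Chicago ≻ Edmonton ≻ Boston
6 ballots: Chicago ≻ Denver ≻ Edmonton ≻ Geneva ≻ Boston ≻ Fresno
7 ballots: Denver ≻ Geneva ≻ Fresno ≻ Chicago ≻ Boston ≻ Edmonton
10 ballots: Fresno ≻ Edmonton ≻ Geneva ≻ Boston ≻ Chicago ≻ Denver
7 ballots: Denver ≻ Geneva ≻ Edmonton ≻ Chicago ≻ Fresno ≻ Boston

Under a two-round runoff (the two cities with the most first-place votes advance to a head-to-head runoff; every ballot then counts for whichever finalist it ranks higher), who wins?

Round 1 first-place votes: Boston 7, Edmonton 0, Fresno 17, Geneva 7, Chicago 6, Denver 14. Fresno and Denver advance.
Runoff: Fresno is ranked above Denver on 17 ballots, Denver above Fresno on 34.

Denver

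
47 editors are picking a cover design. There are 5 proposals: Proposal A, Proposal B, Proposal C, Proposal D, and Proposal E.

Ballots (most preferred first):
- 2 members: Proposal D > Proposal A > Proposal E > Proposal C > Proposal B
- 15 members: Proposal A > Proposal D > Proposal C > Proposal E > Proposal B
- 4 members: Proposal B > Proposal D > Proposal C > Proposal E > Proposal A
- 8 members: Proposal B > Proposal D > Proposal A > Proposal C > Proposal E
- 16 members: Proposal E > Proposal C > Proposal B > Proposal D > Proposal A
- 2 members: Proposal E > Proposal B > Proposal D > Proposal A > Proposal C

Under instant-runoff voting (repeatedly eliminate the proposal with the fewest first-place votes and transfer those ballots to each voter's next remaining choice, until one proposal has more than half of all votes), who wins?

Round 1: Proposal A 15, Proposal B 12, Proposal C 0, Proposal D 2, Proposal E 18. Proposal C eliminated.
Round 2: Proposal A 15, Proposal B 12, Proposal D 2, Proposal E 18. Proposal D eliminated.
Round 3: Proposal A 17, Proposal B 12, Proposal E 18. Proposal B eliminated.
Round 4: Proposal A 25, Proposal E 22. Proposal A has a majority (≥24).

Proposal A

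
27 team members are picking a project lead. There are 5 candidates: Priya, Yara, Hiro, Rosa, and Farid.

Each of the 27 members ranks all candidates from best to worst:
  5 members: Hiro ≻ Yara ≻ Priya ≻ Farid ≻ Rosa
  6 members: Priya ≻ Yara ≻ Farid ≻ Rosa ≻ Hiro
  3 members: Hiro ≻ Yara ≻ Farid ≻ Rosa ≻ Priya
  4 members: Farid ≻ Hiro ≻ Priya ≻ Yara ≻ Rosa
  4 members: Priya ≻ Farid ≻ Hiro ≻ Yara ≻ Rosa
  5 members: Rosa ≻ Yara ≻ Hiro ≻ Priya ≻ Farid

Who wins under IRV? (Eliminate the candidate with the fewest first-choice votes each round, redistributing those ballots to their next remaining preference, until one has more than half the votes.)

Hiro

Round 1: Priya 10, Yara 0, Hiro 8, Rosa 5, Farid 4. Yara eliminated.
Round 2: Priya 10, Hiro 8, Rosa 5, Farid 4. Farid eliminated.
Round 3: Priya 10, Hiro 12, Rosa 5. Rosa eliminated.
Round 4: Priya 10, Hiro 17. Hiro has a majority (≥14).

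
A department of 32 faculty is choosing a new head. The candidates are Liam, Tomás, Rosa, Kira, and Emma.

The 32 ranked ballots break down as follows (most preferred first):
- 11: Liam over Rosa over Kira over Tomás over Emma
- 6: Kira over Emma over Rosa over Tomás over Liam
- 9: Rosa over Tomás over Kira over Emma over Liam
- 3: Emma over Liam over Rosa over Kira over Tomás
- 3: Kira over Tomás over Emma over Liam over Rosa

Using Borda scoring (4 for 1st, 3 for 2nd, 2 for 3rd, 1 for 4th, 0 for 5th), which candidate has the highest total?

Rosa

Liam: 11×4 + 6×0 + 9×0 + 3×3 + 3×1 = 56
Tomás: 11×1 + 6×1 + 9×3 + 3×0 + 3×3 = 53
Rosa: 11×3 + 6×2 + 9×4 + 3×2 + 3×0 = 87
Kira: 11×2 + 6×4 + 9×2 + 3×1 + 3×4 = 79
Emma: 11×0 + 6×3 + 9×1 + 3×4 + 3×2 = 45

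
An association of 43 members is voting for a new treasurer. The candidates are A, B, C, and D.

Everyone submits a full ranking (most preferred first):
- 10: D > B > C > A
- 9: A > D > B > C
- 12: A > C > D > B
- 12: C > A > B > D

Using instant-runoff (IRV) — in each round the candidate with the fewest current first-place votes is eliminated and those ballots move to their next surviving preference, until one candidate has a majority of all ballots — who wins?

Round 1: A 21, B 0, C 12, D 10. B eliminated.
Round 2: A 21, C 12, D 10. D eliminated.
Round 3: A 21, C 22. C has a majority (≥22).

C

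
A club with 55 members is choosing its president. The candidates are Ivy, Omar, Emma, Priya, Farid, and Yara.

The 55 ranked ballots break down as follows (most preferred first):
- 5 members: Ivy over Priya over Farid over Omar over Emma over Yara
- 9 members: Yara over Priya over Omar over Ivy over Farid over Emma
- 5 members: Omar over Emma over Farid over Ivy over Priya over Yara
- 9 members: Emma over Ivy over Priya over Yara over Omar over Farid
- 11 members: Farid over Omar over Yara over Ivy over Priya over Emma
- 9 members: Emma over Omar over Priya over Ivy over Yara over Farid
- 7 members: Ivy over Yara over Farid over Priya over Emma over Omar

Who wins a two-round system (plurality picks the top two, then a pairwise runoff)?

Ivy

Round 1 first-place votes: Ivy 12, Omar 5, Emma 18, Priya 0, Farid 11, Yara 9. Emma and Ivy advance.
Runoff: Emma is ranked above Ivy on 23 ballots, Ivy above Emma on 32.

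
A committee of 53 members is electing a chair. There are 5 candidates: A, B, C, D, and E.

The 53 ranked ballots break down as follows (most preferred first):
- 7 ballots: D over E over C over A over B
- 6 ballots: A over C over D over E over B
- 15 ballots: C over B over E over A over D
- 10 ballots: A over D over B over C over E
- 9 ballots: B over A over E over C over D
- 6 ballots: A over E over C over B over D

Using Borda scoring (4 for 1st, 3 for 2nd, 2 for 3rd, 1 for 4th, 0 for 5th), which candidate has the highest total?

A

A: 7×1 + 6×4 + 15×1 + 10×4 + 9×3 + 6×4 = 137
B: 7×0 + 6×0 + 15×3 + 10×2 + 9×4 + 6×1 = 107
C: 7×2 + 6×3 + 15×4 + 10×1 + 9×1 + 6×2 = 123
D: 7×4 + 6×2 + 15×0 + 10×3 + 9×0 + 6×0 = 70
E: 7×3 + 6×1 + 15×2 + 10×0 + 9×2 + 6×3 = 93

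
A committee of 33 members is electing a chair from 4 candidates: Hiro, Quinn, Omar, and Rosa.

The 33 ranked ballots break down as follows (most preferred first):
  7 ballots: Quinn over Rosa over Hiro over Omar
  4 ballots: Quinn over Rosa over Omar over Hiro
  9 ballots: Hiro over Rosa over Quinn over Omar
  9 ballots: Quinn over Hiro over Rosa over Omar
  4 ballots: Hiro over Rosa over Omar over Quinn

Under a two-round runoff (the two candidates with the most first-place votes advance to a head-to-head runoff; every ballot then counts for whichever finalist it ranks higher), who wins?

Round 1 first-place votes: Hiro 13, Quinn 20, Omar 0, Rosa 0. Quinn and Hiro advance.
Runoff: Quinn is ranked above Hiro on 20 ballots, Hiro above Quinn on 13.

Quinn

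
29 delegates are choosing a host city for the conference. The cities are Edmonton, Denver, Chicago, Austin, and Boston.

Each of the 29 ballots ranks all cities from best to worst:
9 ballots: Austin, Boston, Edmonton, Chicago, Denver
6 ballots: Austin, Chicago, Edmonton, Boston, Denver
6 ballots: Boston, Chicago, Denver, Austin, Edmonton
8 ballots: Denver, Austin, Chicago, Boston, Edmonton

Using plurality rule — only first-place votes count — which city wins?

Austin

First-place votes: Edmonton 0, Denver 8, Chicago 0, Austin 15, Boston 6.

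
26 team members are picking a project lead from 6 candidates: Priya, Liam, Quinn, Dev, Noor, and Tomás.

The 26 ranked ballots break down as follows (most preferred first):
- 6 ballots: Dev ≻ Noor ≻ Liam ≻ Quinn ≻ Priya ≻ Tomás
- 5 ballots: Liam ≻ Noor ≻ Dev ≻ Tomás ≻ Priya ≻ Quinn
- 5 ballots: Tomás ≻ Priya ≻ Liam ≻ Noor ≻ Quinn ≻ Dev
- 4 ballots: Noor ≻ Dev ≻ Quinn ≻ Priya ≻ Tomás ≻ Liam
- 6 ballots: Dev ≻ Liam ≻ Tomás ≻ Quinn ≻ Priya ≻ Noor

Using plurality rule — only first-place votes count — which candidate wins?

First-place votes: Priya 0, Liam 5, Quinn 0, Dev 12, Noor 4, Tomás 5.

Dev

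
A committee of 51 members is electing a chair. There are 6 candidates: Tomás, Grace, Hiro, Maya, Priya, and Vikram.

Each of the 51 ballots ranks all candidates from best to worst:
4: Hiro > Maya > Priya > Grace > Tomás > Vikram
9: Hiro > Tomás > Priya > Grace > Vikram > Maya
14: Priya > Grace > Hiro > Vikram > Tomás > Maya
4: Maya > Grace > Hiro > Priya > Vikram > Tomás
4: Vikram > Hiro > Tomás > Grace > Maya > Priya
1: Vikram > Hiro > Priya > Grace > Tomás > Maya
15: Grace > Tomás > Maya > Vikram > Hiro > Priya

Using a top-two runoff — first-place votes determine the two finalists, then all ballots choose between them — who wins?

Priya

Round 1 first-place votes: Tomás 0, Grace 15, Hiro 13, Maya 4, Priya 14, Vikram 5. Grace and Priya advance.
Runoff: Grace is ranked above Priya on 23 ballots, Priya above Grace on 28.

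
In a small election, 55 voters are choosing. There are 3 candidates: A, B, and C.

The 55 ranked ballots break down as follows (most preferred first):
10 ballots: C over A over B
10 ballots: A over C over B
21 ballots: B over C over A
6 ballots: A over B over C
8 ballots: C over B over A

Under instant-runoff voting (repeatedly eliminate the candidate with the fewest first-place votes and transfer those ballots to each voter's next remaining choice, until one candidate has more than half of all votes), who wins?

Round 1: A 16, B 21, C 18. A eliminated.
Round 2: B 27, C 28. C has a majority (≥28).

C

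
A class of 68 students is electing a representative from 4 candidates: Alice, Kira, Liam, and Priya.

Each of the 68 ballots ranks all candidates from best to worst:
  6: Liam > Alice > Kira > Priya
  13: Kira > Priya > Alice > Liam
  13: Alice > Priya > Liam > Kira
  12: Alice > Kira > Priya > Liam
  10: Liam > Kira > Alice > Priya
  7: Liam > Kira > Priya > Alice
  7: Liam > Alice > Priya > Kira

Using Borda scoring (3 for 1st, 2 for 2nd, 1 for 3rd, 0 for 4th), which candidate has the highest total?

Alice

Alice: 6×2 + 13×1 + 13×3 + 12×3 + 10×1 + 7×0 + 7×2 = 124
Kira: 6×1 + 13×3 + 13×0 + 12×2 + 10×2 + 7×2 + 7×0 = 103
Liam: 6×3 + 13×0 + 13×1 + 12×0 + 10×3 + 7×3 + 7×3 = 103
Priya: 6×0 + 13×2 + 13×2 + 12×1 + 10×0 + 7×1 + 7×1 = 78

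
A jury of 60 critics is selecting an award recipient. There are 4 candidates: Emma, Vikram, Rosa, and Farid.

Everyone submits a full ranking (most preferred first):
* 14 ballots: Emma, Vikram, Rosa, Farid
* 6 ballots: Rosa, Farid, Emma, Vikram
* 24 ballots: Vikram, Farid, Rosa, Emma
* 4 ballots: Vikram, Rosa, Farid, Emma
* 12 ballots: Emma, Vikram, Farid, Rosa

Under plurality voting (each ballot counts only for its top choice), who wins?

Vikram

First-place votes: Emma 26, Vikram 28, Rosa 6, Farid 0.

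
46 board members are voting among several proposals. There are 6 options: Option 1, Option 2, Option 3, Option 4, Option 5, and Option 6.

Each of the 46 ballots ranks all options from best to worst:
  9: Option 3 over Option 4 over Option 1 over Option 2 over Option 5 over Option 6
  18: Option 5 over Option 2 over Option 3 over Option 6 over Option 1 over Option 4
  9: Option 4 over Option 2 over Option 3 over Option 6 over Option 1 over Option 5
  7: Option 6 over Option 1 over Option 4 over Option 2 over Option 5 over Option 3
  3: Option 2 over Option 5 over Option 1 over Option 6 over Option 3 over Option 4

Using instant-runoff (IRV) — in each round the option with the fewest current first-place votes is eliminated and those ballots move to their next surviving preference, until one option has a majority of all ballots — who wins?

Option 4

Round 1: Option 1 0, Option 2 3, Option 3 9, Option 4 9, Option 5 18, Option 6 7. Option 1 eliminated.
Round 2: Option 2 3, Option 3 9, Option 4 9, Option 5 18, Option 6 7. Option 2 eliminated.
Round 3: Option 3 9, Option 4 9, Option 5 21, Option 6 7. Option 6 eliminated.
Round 4: Option 3 9, Option 4 16, Option 5 21. Option 3 eliminated.
Round 5: Option 4 25, Option 5 21. Option 4 has a majority (≥24).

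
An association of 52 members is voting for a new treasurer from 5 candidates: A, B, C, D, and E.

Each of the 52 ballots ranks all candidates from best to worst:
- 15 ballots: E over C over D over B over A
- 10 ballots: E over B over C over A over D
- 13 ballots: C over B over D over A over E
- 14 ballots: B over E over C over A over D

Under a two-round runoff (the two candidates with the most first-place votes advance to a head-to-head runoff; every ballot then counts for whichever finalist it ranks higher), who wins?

B

Round 1 first-place votes: A 0, B 14, C 13, D 0, E 25. E and B advance.
Runoff: E is ranked above B on 25 ballots, B above E on 27.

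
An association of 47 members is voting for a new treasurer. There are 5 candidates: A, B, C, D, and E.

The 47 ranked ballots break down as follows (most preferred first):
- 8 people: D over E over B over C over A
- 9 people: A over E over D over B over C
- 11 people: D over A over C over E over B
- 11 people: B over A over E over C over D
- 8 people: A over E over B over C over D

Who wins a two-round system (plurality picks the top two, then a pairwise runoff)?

Round 1 first-place votes: A 17, B 11, C 0, D 19, E 0. D and A advance.
Runoff: D is ranked above A on 19 ballots, A above D on 28.

A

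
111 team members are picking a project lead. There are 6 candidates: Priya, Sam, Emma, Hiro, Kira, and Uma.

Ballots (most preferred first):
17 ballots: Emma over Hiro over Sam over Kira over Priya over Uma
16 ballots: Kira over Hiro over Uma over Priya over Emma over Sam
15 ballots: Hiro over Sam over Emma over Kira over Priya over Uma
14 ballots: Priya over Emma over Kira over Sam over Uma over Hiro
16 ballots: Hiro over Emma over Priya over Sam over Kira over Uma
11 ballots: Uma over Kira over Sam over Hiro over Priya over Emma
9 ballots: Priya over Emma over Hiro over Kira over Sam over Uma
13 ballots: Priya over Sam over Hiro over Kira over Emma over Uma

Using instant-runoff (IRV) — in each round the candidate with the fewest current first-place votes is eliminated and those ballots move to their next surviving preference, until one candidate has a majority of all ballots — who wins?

Round 1: Priya 36, Sam 0, Emma 17, Hiro 31, Kira 16, Uma 11. Sam eliminated.
Round 2: Priya 36, Emma 17, Hiro 31, Kira 16, Uma 11. Uma eliminated.
Round 3: Priya 36, Emma 17, Hiro 31, Kira 27. Emma eliminated.
Round 4: Priya 36, Hiro 48, Kira 27. Kira eliminated.
Round 5: Priya 36, Hiro 75. Hiro has a majority (≥56).

Hiro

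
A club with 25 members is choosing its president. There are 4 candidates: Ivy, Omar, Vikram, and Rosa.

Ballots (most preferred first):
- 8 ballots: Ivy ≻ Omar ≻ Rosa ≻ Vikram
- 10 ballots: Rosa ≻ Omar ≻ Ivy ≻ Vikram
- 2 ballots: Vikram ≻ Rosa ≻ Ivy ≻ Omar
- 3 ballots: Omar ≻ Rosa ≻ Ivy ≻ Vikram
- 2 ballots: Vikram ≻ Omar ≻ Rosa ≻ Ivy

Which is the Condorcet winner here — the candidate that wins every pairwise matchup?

Omar

Omar vs Ivy: 15–10
Omar vs Vikram: 21–4
Omar vs Rosa: 13–12
Omar beats every other candidate.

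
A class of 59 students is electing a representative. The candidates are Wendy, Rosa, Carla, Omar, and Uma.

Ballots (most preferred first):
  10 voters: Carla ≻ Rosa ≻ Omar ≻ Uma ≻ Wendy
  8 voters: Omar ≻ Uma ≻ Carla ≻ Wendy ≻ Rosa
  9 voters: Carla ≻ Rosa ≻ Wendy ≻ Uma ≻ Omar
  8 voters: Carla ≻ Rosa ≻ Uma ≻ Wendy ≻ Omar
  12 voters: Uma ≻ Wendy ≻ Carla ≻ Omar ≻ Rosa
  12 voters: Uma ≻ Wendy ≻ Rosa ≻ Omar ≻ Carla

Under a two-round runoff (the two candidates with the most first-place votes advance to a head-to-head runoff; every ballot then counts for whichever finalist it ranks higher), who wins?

Round 1 first-place votes: Wendy 0, Rosa 0, Carla 27, Omar 8, Uma 24. Carla and Uma advance.
Runoff: Carla is ranked above Uma on 27 ballots, Uma above Carla on 32.

Uma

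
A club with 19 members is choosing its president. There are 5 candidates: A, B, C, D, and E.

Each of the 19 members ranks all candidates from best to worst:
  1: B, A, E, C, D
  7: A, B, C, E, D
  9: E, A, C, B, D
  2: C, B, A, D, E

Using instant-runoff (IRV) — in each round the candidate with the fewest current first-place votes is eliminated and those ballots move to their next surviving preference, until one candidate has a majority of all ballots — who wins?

A

Round 1: A 7, B 1, C 2, D 0, E 9. D eliminated.
Round 2: A 7, B 1, C 2, E 9. B eliminated.
Round 3: A 8, C 2, E 9. C eliminated.
Round 4: A 10, E 9. A has a majority (≥10).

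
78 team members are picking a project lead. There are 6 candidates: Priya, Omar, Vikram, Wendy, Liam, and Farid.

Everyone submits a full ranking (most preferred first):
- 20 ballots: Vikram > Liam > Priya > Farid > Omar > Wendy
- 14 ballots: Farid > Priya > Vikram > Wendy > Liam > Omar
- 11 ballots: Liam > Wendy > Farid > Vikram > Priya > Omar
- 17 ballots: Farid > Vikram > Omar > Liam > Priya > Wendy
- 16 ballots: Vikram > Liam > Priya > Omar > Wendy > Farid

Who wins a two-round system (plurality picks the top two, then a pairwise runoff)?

Round 1 first-place votes: Priya 0, Omar 0, Vikram 36, Wendy 0, Liam 11, Farid 31. Vikram and Farid advance.
Runoff: Vikram is ranked above Farid on 36 ballots, Farid above Vikram on 42.

Farid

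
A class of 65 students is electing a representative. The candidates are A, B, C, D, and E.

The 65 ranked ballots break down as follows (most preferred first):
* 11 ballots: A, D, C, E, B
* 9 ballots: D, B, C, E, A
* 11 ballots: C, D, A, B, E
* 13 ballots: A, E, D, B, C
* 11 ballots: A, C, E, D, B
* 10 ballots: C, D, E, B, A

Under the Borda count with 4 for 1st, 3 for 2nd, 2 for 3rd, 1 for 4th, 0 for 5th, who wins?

A: 11×4 + 9×0 + 11×2 + 13×4 + 11×4 + 10×0 = 162
B: 11×0 + 9×3 + 11×1 + 13×1 + 11×0 + 10×1 = 61
C: 11×2 + 9×2 + 11×4 + 13×0 + 11×3 + 10×4 = 157
D: 11×3 + 9×4 + 11×3 + 13×2 + 11×1 + 10×3 = 169
E: 11×1 + 9×1 + 11×0 + 13×3 + 11×2 + 10×2 = 101

D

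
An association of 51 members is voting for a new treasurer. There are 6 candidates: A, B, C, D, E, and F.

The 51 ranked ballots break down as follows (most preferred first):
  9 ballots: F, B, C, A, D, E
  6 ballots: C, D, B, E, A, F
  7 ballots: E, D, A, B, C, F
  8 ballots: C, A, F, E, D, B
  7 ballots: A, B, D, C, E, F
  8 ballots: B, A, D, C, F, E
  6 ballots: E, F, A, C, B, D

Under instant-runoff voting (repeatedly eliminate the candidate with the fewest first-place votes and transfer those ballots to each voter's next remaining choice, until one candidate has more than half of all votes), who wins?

B

Round 1: A 7, B 8, C 14, D 0, E 13, F 9. D eliminated.
Round 2: A 7, B 8, C 14, E 13, F 9. A eliminated.
Round 3: B 15, C 14, E 13, F 9. F eliminated.
Round 4: B 24, C 14, E 13. E eliminated.
Round 5: B 31, C 20. B has a majority (≥26).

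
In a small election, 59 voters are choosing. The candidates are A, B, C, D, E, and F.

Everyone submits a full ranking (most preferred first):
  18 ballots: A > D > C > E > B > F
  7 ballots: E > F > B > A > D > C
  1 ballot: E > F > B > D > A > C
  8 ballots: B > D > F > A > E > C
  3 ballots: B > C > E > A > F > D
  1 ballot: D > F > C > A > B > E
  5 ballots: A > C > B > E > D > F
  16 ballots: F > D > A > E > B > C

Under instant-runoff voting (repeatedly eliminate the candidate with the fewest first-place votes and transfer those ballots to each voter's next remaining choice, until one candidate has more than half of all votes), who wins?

Round 1: A 23, B 11, C 0, D 1, E 8, F 16. C eliminated.
Round 2: A 23, B 11, D 1, E 8, F 16. D eliminated.
Round 3: A 23, B 11, E 8, F 17. E eliminated.
Round 4: A 23, B 11, F 25. B eliminated.
Round 5: A 26, F 33. F has a majority (≥30).

F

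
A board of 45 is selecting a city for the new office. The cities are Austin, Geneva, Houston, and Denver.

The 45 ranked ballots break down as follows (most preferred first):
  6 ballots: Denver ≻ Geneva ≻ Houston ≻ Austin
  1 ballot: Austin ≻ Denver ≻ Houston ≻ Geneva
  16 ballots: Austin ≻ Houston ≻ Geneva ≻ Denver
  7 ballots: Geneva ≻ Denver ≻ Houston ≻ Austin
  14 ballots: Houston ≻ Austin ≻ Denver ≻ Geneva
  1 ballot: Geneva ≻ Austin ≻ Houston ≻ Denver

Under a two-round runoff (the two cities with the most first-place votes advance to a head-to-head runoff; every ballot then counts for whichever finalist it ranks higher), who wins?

Houston

Round 1 first-place votes: Austin 17, Geneva 8, Houston 14, Denver 6. Austin and Houston advance.
Runoff: Austin is ranked above Houston on 18 ballots, Houston above Austin on 27.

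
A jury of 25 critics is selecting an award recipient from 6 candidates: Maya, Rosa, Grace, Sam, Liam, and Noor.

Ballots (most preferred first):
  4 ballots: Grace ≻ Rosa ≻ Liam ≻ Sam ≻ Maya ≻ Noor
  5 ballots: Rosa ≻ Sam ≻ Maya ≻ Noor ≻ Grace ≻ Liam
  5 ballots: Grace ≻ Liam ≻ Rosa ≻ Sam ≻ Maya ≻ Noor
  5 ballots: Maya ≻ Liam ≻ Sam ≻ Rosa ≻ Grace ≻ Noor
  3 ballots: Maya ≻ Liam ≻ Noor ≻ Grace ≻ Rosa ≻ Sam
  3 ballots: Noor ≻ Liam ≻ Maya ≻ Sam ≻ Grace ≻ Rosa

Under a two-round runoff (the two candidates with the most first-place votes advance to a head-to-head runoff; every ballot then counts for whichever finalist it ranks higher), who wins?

Round 1 first-place votes: Maya 8, Rosa 5, Grace 9, Sam 0, Liam 0, Noor 3. Grace and Maya advance.
Runoff: Grace is ranked above Maya on 9 ballots, Maya above Grace on 16.

Maya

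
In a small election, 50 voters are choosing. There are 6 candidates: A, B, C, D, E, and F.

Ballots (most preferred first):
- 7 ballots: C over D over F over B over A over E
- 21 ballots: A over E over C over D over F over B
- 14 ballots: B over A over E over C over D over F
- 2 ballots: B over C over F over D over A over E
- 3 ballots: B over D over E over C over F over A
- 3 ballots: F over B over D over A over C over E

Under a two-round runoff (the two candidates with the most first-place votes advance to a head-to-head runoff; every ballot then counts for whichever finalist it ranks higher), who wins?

Round 1 first-place votes: A 21, B 19, C 7, D 0, E 0, F 3. A and B advance.
Runoff: A is ranked above B on 21 ballots, B above A on 29.

B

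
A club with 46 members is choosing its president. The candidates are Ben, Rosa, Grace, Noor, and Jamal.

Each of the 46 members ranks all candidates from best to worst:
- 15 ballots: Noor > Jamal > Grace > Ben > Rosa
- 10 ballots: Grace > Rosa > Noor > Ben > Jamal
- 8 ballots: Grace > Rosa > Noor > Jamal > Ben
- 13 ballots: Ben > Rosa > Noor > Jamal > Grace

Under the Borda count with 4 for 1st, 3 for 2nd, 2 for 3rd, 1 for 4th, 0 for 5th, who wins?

Ben: 15×1 + 10×1 + 8×0 + 13×4 = 77
Rosa: 15×0 + 10×3 + 8×3 + 13×3 = 93
Grace: 15×2 + 10×4 + 8×4 + 13×0 = 102
Noor: 15×4 + 10×2 + 8×2 + 13×2 = 122
Jamal: 15×3 + 10×0 + 8×1 + 13×1 = 66

Noor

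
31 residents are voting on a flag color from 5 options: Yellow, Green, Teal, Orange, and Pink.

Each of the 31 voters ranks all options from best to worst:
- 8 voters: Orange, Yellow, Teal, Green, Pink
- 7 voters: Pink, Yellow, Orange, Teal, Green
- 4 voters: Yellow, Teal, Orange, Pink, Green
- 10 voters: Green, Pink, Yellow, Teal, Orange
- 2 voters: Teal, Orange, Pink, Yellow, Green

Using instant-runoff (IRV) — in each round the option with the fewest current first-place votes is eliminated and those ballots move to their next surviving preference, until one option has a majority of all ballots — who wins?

Orange

Round 1: Yellow 4, Green 10, Teal 2, Orange 8, Pink 7. Teal eliminated.
Round 2: Yellow 4, Green 10, Orange 10, Pink 7. Yellow eliminated.
Round 3: Green 10, Orange 14, Pink 7. Pink eliminated.
Round 4: Green 10, Orange 21. Orange has a majority (≥16).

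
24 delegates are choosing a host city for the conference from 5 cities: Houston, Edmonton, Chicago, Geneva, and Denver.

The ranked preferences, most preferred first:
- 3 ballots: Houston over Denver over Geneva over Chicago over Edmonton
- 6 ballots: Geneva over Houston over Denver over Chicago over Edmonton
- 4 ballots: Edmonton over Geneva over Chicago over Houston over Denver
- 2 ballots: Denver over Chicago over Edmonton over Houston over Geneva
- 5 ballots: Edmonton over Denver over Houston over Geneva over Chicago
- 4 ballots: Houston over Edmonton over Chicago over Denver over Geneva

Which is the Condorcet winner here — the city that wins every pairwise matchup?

Houston

Houston vs Edmonton: 13–11
Houston vs Chicago: 18–6
Houston vs Geneva: 14–10
Houston vs Denver: 17–7
Houston beats every other city.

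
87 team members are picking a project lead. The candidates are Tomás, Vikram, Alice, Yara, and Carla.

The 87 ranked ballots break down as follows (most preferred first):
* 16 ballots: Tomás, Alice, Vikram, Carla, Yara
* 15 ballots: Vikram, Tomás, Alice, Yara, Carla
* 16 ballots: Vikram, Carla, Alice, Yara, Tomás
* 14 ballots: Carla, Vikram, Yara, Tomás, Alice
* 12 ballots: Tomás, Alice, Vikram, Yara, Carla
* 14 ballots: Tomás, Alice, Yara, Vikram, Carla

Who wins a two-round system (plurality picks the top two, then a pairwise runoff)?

Vikram

Round 1 first-place votes: Tomás 42, Vikram 31, Alice 0, Yara 0, Carla 14. Tomás and Vikram advance.
Runoff: Tomás is ranked above Vikram on 42 ballots, Vikram above Tomás on 45.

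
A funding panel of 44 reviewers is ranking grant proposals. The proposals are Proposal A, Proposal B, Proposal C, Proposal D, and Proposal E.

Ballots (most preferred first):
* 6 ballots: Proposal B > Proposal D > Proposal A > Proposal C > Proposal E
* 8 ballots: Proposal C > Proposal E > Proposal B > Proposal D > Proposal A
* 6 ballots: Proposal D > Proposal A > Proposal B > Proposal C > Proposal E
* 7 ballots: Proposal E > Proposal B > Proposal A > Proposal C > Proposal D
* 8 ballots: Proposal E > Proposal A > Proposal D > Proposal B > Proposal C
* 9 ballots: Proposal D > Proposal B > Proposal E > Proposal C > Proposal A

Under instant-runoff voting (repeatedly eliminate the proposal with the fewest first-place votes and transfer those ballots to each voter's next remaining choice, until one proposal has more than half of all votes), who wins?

Round 1: Proposal A 0, Proposal B 6, Proposal C 8, Proposal D 15, Proposal E 15. Proposal A eliminated.
Round 2: Proposal B 6, Proposal C 8, Proposal D 15, Proposal E 15. Proposal B eliminated.
Round 3: Proposal C 8, Proposal D 21, Proposal E 15. Proposal C eliminated.
Round 4: Proposal D 21, Proposal E 23. Proposal E has a majority (≥23).

Proposal E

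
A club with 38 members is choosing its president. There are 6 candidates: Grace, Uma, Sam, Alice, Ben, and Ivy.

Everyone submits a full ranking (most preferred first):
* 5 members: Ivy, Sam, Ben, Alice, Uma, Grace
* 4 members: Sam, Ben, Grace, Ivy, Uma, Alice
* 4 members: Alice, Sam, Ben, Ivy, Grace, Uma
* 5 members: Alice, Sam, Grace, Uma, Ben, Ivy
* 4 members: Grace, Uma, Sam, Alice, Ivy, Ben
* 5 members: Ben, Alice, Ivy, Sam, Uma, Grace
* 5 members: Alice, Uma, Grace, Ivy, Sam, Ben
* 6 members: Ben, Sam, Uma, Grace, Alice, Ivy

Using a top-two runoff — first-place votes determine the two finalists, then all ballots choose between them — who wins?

Round 1 first-place votes: Grace 4, Uma 0, Sam 4, Alice 14, Ben 11, Ivy 5. Alice and Ben advance.
Runoff: Alice is ranked above Ben on 18 ballots, Ben above Alice on 20.

Ben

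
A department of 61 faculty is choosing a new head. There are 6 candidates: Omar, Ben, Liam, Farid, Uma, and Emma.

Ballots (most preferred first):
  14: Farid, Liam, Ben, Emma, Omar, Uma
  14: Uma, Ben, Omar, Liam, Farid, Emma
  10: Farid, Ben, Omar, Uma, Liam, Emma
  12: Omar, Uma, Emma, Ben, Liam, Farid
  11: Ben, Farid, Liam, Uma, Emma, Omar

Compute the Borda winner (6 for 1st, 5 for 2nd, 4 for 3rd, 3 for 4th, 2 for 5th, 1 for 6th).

Ben

Omar: 14×2 + 14×4 + 10×4 + 12×6 + 11×1 = 207
Ben: 14×4 + 14×5 + 10×5 + 12×3 + 11×6 = 278
Liam: 14×5 + 14×3 + 10×2 + 12×2 + 11×4 = 200
Farid: 14×6 + 14×2 + 10×6 + 12×1 + 11×5 = 239
Uma: 14×1 + 14×6 + 10×3 + 12×5 + 11×3 = 221
Emma: 14×3 + 14×1 + 10×1 + 12×4 + 11×2 = 136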